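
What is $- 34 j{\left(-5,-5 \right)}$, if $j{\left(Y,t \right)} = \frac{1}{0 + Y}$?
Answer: $\frac{34}{5} \approx 6.8$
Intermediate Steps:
$j{\left(Y,t \right)} = \frac{1}{Y}$
$- 34 j{\left(-5,-5 \right)} = - \frac{34}{-5} = \left(-34\right) \left(- \frac{1}{5}\right) = \frac{34}{5}$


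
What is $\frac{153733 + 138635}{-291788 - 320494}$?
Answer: $- \frac{48728}{102047} \approx -0.47751$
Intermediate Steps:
$\frac{153733 + 138635}{-291788 - 320494} = \frac{292368}{-612282} = 292368 \left(- \frac{1}{612282}\right) = - \frac{48728}{102047}$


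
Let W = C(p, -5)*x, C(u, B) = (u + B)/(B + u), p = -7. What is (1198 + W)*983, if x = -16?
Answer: 1161906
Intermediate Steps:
C(u, B) = 1 (C(u, B) = (B + u)/(B + u) = 1)
W = -16 (W = 1*(-16) = -16)
(1198 + W)*983 = (1198 - 16)*983 = 1182*983 = 1161906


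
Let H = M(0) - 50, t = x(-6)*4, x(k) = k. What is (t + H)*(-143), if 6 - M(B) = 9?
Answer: 11011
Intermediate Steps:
M(B) = -3 (M(B) = 6 - 1*9 = 6 - 9 = -3)
t = -24 (t = -6*4 = -24)
H = -53 (H = -3 - 50 = -53)
(t + H)*(-143) = (-24 - 53)*(-143) = -77*(-143) = 11011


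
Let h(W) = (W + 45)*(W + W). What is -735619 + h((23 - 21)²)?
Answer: -735227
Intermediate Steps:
h(W) = 2*W*(45 + W) (h(W) = (45 + W)*(2*W) = 2*W*(45 + W))
-735619 + h((23 - 21)²) = -735619 + 2*(23 - 21)²*(45 + (23 - 21)²) = -735619 + 2*2²*(45 + 2²) = -735619 + 2*4*(45 + 4) = -735619 + 2*4*49 = -735619 + 392 = -735227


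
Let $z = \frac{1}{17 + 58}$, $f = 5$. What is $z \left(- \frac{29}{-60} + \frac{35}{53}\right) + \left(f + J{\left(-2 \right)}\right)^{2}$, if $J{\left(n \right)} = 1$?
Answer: $\frac{8589637}{238500} \approx 36.015$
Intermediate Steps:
$z = \frac{1}{75} \approx 0.013333$
$z \left(- \frac{29}{-60} + \frac{35}{53}\right) + \left(f + J{\left(-2 \right)}\right)^{2} = \frac{- \frac{29}{-60} + \frac{35}{53}}{75} + \left(5 + 1\right)^{2} = \frac{\left(-29\right) \left(- \frac{1}{60}\right) + 35 \cdot \frac{1}{53}}{75} + 6^{2} = \frac{\frac{29}{60} + \frac{35}{53}}{75} + 36 = \frac{1}{75} \cdot \frac{3637}{3180} + 36 = \frac{3637}{238500} + 36 = \frac{8589637}{238500}$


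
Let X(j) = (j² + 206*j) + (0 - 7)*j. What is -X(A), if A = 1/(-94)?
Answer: 18705/8836 ≈ 2.1169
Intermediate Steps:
A = -1/94 ≈ -0.010638
X(j) = j² + 199*j (X(j) = (j² + 206*j) - 7*j = j² + 199*j)
-X(A) = -(-1)*(199 - 1/94)/94 = -(-1)*18705/(94*94) = -1*(-18705/8836) = 18705/8836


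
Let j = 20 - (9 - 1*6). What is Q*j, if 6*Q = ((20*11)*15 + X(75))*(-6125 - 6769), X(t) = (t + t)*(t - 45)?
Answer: -284957400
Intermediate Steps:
X(t) = 2*t*(-45 + t) (X(t) = (2*t)*(-45 + t) = 2*t*(-45 + t))
Q = -16762200 (Q = (((20*11)*15 + 2*75*(-45 + 75))*(-6125 - 6769))/6 = ((220*15 + 2*75*30)*(-12894))/6 = ((3300 + 4500)*(-12894))/6 = (7800*(-12894))/6 = (⅙)*(-100573200) = -16762200)
j = 17 (j = 20 - (9 - 6) = 20 - 1*3 = 20 - 3 = 17)
Q*j = -16762200*17 = -284957400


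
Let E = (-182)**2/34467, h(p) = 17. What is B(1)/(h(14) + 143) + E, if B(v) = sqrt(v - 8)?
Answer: 33124/34467 + I*sqrt(7)/160 ≈ 0.96103 + 0.016536*I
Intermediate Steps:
B(v) = sqrt(-8 + v)
E = 33124/34467 (E = 33124*(1/34467) = 33124/34467 ≈ 0.96103)
B(1)/(h(14) + 143) + E = sqrt(-8 + 1)/(17 + 143) + 33124/34467 = sqrt(-7)/160 + 33124/34467 = (I*sqrt(7))/160 + 33124/34467 = I*sqrt(7)/160 + 33124/34467 = 33124/34467 + I*sqrt(7)/160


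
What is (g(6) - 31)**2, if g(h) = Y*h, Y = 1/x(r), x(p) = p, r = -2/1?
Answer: 1156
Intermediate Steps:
r = -2 (r = -2*1 = -2)
Y = -1/2 (Y = 1/(-2) = -1/2 ≈ -0.50000)
g(h) = -h/2
(g(6) - 31)**2 = (-1/2*6 - 31)**2 = (-3 - 31)**2 = (-34)**2 = 1156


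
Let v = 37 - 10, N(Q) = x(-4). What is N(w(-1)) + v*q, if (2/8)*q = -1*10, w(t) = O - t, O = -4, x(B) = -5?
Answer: -1085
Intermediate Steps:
w(t) = -4 - t
N(Q) = -5
v = 27
q = -40 (q = 4*(-1*10) = 4*(-10) = -40)
N(w(-1)) + v*q = -5 + 27*(-40) = -5 - 1080 = -1085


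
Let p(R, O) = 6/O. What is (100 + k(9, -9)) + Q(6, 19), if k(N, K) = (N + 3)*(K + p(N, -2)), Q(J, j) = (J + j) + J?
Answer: -13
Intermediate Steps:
Q(J, j) = j + 2*J
k(N, K) = (-3 + K)*(3 + N) (k(N, K) = (N + 3)*(K + 6/(-2)) = (3 + N)*(K + 6*(-½)) = (3 + N)*(K - 3) = (3 + N)*(-3 + K) = (-3 + K)*(3 + N))
(100 + k(9, -9)) + Q(6, 19) = (100 + (-9 - 3*9 + 3*(-9) - 9*9)) + (19 + 2*6) = (100 + (-9 - 27 - 27 - 81)) + (19 + 12) = (100 - 144) + 31 = -44 + 31 = -13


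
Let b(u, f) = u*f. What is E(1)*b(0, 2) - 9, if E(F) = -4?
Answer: -9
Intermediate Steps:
b(u, f) = f*u
E(1)*b(0, 2) - 9 = -8*0 - 9 = -4*0 - 9 = 0 - 9 = -9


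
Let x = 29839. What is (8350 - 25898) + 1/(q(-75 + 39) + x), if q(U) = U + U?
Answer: -522351315/29767 ≈ -17548.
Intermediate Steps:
q(U) = 2*U
(8350 - 25898) + 1/(q(-75 + 39) + x) = (8350 - 25898) + 1/(2*(-75 + 39) + 29839) = -17548 + 1/(2*(-36) + 29839) = -17548 + 1/(-72 + 29839) = -17548 + 1/29767 = -522351315/29767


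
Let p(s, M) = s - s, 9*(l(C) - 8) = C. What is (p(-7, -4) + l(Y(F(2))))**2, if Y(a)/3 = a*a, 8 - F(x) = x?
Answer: 400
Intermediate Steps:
F(x) = 8 - x
Y(a) = 3*a**2 (Y(a) = 3*(a*a) = 3*a**2)
l(C) = 8 + C/9
p(s, M) = 0
(p(-7, -4) + l(Y(F(2))))**2 = (0 + (8 + (3*(8 - 1*2)**2)/9))**2 = (0 + (8 + (3*(8 - 2)**2)/9))**2 = (0 + (8 + (3*6**2)/9))**2 = (0 + (8 + (3*36)/9))**2 = (0 + (8 + (1/9)*108))**2 = (0 + (8 + 12))**2 = (0 + 20)**2 = 20**2 = 400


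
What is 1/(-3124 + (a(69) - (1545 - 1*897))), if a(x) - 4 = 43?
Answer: -1/3725 ≈ -0.00026846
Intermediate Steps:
a(x) = 47 (a(x) = 4 + 43 = 47)
1/(-3124 + (a(69) - (1545 - 1*897))) = 1/(-3124 + (47 - (1545 - 1*897))) = 1/(-3124 + (47 - (1545 - 897))) = 1/(-3124 + (47 - 1*648)) = 1/(-3124 + (47 - 648)) = 1/(-3124 - 601) = 1/(-3725) = -1/3725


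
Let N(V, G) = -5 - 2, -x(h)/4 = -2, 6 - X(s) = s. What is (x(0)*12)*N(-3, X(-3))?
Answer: -672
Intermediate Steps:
X(s) = 6 - s
x(h) = 8 (x(h) = -4*(-2) = 8)
N(V, G) = -7
(x(0)*12)*N(-3, X(-3)) = (8*12)*(-7) = 96*(-7) = -672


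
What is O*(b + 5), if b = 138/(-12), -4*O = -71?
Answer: -923/8 ≈ -115.38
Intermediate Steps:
O = 71/4 (O = -¼*(-71) = 71/4 ≈ 17.750)
b = -23/2 (b = 138*(-1/12) = -23/2 ≈ -11.500)
O*(b + 5) = 71*(-23/2 + 5)/4 = (71/4)*(-13/2) = -923/8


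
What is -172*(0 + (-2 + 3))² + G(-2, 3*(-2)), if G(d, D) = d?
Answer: -174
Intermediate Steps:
-172*(0 + (-2 + 3))² + G(-2, 3*(-2)) = -172*(0 + (-2 + 3))² - 2 = -172*(0 + 1)² - 2 = -172*1² - 2 = -172*1 - 2 = -172 - 2 = -174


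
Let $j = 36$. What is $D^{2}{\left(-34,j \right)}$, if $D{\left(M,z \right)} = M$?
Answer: $1156$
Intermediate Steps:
$D^{2}{\left(-34,j \right)} = \left(-34\right)^{2} = 1156$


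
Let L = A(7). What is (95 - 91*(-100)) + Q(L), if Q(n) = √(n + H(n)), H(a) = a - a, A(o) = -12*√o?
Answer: 9195 + 2*I*√3*7^(¼) ≈ 9195.0 + 5.6346*I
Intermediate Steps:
H(a) = 0
L = -12*√7 ≈ -31.749
Q(n) = √n (Q(n) = √(n + 0) = √n)
(95 - 91*(-100)) + Q(L) = (95 - 91*(-100)) + √(-12*√7) = (95 + 9100) + 2*I*√3*7^(¼) = 9195 + 2*I*√3*7^(¼)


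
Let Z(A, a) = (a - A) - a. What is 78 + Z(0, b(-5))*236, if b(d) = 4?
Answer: 78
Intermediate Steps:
Z(A, a) = -A
78 + Z(0, b(-5))*236 = 78 - 1*0*236 = 78 + 0*236 = 78 + 0 = 78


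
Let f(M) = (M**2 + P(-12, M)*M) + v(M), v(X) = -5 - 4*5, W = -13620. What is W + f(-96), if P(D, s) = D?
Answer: -3277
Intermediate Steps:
v(X) = -25 (v(X) = -5 - 20 = -25)
f(M) = -25 + M**2 - 12*M (f(M) = (M**2 - 12*M) - 25 = -25 + M**2 - 12*M)
W + f(-96) = -13620 + (-25 + (-96)**2 - 12*(-96)) = -13620 + (-25 + 9216 + 1152) = -13620 + 10343 = -3277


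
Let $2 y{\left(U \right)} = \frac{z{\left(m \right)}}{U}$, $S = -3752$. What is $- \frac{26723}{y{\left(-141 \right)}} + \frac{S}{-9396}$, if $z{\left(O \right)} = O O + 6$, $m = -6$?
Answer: $\frac{2950305935}{16443} \approx 1.7943 \cdot 10^{5}$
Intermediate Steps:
$z{\left(O \right)} = 6 + O^{2}$ ($z{\left(O \right)} = O^{2} + 6 = 6 + O^{2}$)
$y{\left(U \right)} = \frac{21}{U}$ ($y{\left(U \right)} = \frac{\left(6 + \left(-6\right)^{2}\right) \frac{1}{U}}{2} = \frac{\left(6 + 36\right) \frac{1}{U}}{2} = \frac{42 \frac{1}{U}}{2} = \frac{21}{U}$)
$- \frac{26723}{y{\left(-141 \right)}} + \frac{S}{-9396} = - \frac{26723}{21 \frac{1}{-141}} - \frac{3752}{-9396} = - \frac{26723}{21 \left(- \frac{1}{141}\right)} - - \frac{938}{2349} = - \frac{26723}{- \frac{7}{47}} + \frac{938}{2349} = \left(-26723\right) \left(- \frac{47}{7}\right) + \frac{938}{2349} = \frac{1255981}{7} + \frac{938}{2349} = \frac{2950305935}{16443}$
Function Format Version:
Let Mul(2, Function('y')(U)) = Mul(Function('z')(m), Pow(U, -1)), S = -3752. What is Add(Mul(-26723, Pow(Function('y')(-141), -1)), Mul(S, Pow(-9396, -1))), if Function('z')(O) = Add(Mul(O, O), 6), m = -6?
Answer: Rational(2950305935, 16443) ≈ 1.7943e+5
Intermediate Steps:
Function('z')(O) = Add(6, Pow(O, 2)) (Function('z')(O) = Add(Pow(O, 2), 6) = Add(6, Pow(O, 2)))
Function('y')(U) = Mul(21, Pow(U, -1)) (Function('y')(U) = Mul(Rational(1, 2), Mul(Add(6, Pow(-6, 2)), Pow(U, -1))) = Mul(Rational(1, 2), Mul(Add(6, 36), Pow(U, -1))) = Mul(Rational(1, 2), Mul(42, Pow(U, -1))) = Mul(21, Pow(U, -1)))
Add(Mul(-26723, Pow(Function('y')(-141), -1)), Mul(S, Pow(-9396, -1))) = Add(Mul(-26723, Pow(Mul(21, Pow(-141, -1)), -1)), Mul(-3752, Pow(-9396, -1))) = Add(Mul(-26723, Pow(Mul(21, Rational(-1, 141)), -1)), Mul(-3752, Rational(-1, 9396))) = Add(Mul(-26723, Pow(Rational(-7, 47), -1)), Rational(938, 2349)) = Add(Mul(-26723, Rational(-47, 7)), Rational(938, 2349)) = Add(Rational(1255981, 7), Rational(938, 2349)) = Rational(2950305935, 16443)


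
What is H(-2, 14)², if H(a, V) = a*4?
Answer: 64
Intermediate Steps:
H(a, V) = 4*a
H(-2, 14)² = (4*(-2))² = (-8)² = 64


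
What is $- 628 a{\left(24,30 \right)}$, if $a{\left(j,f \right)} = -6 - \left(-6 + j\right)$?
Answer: $15072$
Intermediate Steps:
$a{\left(j,f \right)} = - j$
$- 628 a{\left(24,30 \right)} = - 628 \left(\left(-1\right) 24\right) = \left(-628\right) \left(-24\right) = 15072$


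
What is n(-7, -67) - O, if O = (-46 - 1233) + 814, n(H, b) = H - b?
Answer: 525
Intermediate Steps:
O = -465 (O = -1279 + 814 = -465)
n(-7, -67) - O = (-7 - 1*(-67)) - 1*(-465) = (-7 + 67) + 465 = 60 + 465 = 525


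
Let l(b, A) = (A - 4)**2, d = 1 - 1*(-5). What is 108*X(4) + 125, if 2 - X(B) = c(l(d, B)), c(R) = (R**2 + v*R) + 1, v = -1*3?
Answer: 233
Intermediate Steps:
v = -3
d = 6 (d = 1 + 5 = 6)
l(b, A) = (-4 + A)**2
c(R) = 1 + R**2 - 3*R (c(R) = (R**2 - 3*R) + 1 = 1 + R**2 - 3*R)
X(B) = 1 - (-4 + B)**4 + 3*(-4 + B)**2 (X(B) = 2 - (1 + ((-4 + B)**2)**2 - 3*(-4 + B)**2) = 2 - (1 + (-4 + B)**4 - 3*(-4 + B)**2) = 2 + (-1 - (-4 + B)**4 + 3*(-4 + B)**2) = 1 - (-4 + B)**4 + 3*(-4 + B)**2)
108*X(4) + 125 = 108*(1 - (-4 + 4)**4 + 3*(-4 + 4)**2) + 125 = 108*(1 - 1*0**4 + 3*0**2) + 125 = 108*(1 - 1*0 + 3*0) + 125 = 108*(1 + 0 + 0) + 125 = 108*1 + 125 = 108 + 125 = 233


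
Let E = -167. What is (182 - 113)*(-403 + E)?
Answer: -39330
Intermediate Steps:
(182 - 113)*(-403 + E) = (182 - 113)*(-403 - 167) = 69*(-570) = -39330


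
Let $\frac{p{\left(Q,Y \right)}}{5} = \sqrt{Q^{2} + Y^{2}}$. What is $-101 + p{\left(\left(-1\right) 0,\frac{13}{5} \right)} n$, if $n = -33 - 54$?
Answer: $-1232$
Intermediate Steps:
$p{\left(Q,Y \right)} = 5 \sqrt{Q^{2} + Y^{2}}$
$n = -87$
$-101 + p{\left(\left(-1\right) 0,\frac{13}{5} \right)} n = -101 + 5 \sqrt{\left(\left(-1\right) 0\right)^{2} + \left(\frac{13}{5}\right)^{2}} \left(-87\right) = -101 + 5 \sqrt{0^{2} + \left(13 \cdot \frac{1}{5}\right)^{2}} \left(-87\right) = -101 + 5 \sqrt{0 + \left(\frac{13}{5}\right)^{2}} \left(-87\right) = -101 + 5 \sqrt{0 + \frac{169}{25}} \left(-87\right) = -101 + 5 \sqrt{\frac{169}{25}} \left(-87\right) = -101 + 5 \cdot \frac{13}{5} \left(-87\right) = -101 + 13 \left(-87\right) = -101 - 1131 = -1232$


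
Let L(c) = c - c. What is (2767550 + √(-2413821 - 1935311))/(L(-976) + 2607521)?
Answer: 2767550/2607521 + 2*I*√1087283/2607521 ≈ 1.0614 + 0.00079979*I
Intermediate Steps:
L(c) = 0
(2767550 + √(-2413821 - 1935311))/(L(-976) + 2607521) = (2767550 + √(-2413821 - 1935311))/(0 + 2607521) = (2767550 + √(-4349132))/2607521 = (2767550 + 2*I*√1087283)*(1/2607521) = 2767550/2607521 + 2*I*√1087283/2607521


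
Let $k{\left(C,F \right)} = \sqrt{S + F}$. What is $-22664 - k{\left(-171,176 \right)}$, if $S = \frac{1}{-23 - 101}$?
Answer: $-22664 - \frac{\sqrt{676513}}{62} \approx -22677.0$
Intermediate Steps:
$S = - \frac{1}{124}$ ($S = \frac{1}{-124} = - \frac{1}{124} \approx -0.0080645$)
$k{\left(C,F \right)} = \sqrt{- \frac{1}{124} + F}$
$-22664 - k{\left(-171,176 \right)} = -22664 - \frac{\sqrt{-31 + 3844 \cdot 176}}{62} = -22664 - \frac{\sqrt{-31 + 676544}}{62} = -22664 - \frac{\sqrt{676513}}{62}$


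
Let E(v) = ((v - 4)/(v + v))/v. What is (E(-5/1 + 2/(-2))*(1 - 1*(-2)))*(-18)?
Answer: 15/2 ≈ 7.5000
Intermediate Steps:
E(v) = (-4 + v)/(2*v²) (E(v) = ((-4 + v)/((2*v)))/v = ((-4 + v)*(1/(2*v)))/v = ((-4 + v)/(2*v))/v = (-4 + v)/(2*v²))
(E(-5/1 + 2/(-2))*(1 - 1*(-2)))*(-18) = (((-4 + (-5/1 + 2/(-2)))/(2*(-5/1 + 2/(-2))²))*(1 - 1*(-2)))*(-18) = (((-4 + (-5*1 + 2*(-½)))/(2*(-5*1 + 2*(-½))²))*(1 + 2))*(-18) = (((-4 + (-5 - 1))/(2*(-5 - 1)²))*3)*(-18) = (((½)*(-4 - 6)/(-6)²)*3)*(-18) = (((½)*(1/36)*(-10))*3)*(-18) = -5/36*3*(-18) = -5/12*(-18) = 15/2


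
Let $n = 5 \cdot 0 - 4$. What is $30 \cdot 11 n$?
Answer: $-1320$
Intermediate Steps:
$n = -4$ ($n = 0 - 4 = -4$)
$30 \cdot 11 n = 30 \cdot 11 \left(-4\right) = 330 \left(-4\right) = -1320$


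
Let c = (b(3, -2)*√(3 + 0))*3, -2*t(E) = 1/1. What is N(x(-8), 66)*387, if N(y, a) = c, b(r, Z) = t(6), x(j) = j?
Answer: -1161*√3/2 ≈ -1005.5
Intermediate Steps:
t(E) = -½ (t(E) = -½/1 = -½*1 = -½)
b(r, Z) = -½
c = -3*√3/2 (c = -√(3 + 0)/2*3 = -√3/2*3 = -3*√3/2 ≈ -2.5981)
N(y, a) = -3*√3/2
N(x(-8), 66)*387 = -3*√3/2*387 = -1161*√3/2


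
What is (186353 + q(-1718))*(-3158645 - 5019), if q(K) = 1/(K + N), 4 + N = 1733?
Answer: -6485144214976/11 ≈ -5.8956e+11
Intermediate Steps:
N = 1729 (N = -4 + 1733 = 1729)
q(K) = 1/(1729 + K) (q(K) = 1/(K + 1729) = 1/(1729 + K))
(186353 + q(-1718))*(-3158645 - 5019) = (186353 + 1/(1729 - 1718))*(-3158645 - 5019) = (186353 + 1/11)*(-3163664) = (2049884/11)*(-3163664) = -6485144214976/11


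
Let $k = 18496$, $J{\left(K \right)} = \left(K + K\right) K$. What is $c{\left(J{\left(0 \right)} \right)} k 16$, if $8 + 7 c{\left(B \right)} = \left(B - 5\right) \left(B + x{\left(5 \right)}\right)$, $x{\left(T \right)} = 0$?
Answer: $- \frac{2367488}{7} \approx -3.3821 \cdot 10^{5}$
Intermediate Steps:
$J{\left(K \right)} = 2 K^{2}$ ($J{\left(K \right)} = 2 K K = 2 K^{2}$)
$c{\left(B \right)} = - \frac{8}{7} + \frac{B \left(-5 + B\right)}{7}$ ($c{\left(B \right)} = - \frac{8}{7} + \frac{\left(B - 5\right) \left(B + 0\right)}{7} = - \frac{8}{7} + \frac{\left(-5 + B\right) B}{7} = - \frac{8}{7} + \frac{B \left(-5 + B\right)}{7}$)
$c{\left(J{\left(0 \right)} \right)} k 16 = \left(- \frac{8}{7} - \frac{5 \cdot 2 \cdot 0^{2}}{7} + \frac{\left(2 \cdot 0^{2}\right)^{2}}{7}\right) 18496 \cdot 16 = \left(- \frac{8}{7} - \frac{5 \cdot 2 \cdot 0}{7} + \frac{\left(2 \cdot 0\right)^{2}}{7}\right) 295936 = \left(- \frac{8}{7} - 0 + \frac{0^{2}}{7}\right) 295936 = \left(- \frac{8}{7} + 0 + \frac{1}{7} \cdot 0\right) 295936 = \left(- \frac{8}{7} + 0 + 0\right) 295936 = \left(- \frac{8}{7}\right) 295936 = - \frac{2367488}{7}$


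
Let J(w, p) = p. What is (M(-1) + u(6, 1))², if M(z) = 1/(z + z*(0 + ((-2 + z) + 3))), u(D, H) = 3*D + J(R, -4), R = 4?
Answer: 169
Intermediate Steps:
u(D, H) = -4 + 3*D (u(D, H) = 3*D - 4 = -4 + 3*D)
M(z) = 1/(z + z*(1 + z)) (M(z) = 1/(z + z*(0 + (1 + z))) = 1/(z + z*(1 + z)))
(M(-1) + u(6, 1))² = (1/((-1)*(2 - 1)) + (-4 + 3*6))² = (-1/1 + (-4 + 18))² = (-1*1 + 14)² = (-1 + 14)² = 13² = 169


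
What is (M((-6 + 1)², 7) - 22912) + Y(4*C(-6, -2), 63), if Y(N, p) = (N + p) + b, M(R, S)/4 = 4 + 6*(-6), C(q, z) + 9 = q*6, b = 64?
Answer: -23093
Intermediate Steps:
C(q, z) = -9 + 6*q (C(q, z) = -9 + q*6 = -9 + 6*q)
M(R, S) = -128 (M(R, S) = 4*(4 + 6*(-6)) = 4*(4 - 36) = 4*(-32) = -128)
Y(N, p) = 64 + N + p (Y(N, p) = (N + p) + 64 = 64 + N + p)
(M((-6 + 1)², 7) - 22912) + Y(4*C(-6, -2), 63) = (-128 - 22912) + (64 + 4*(-9 + 6*(-6)) + 63) = -23040 + (64 + 4*(-9 - 36) + 63) = -23040 + (64 + 4*(-45) + 63) = -23040 + (64 - 180 + 63) = -23040 - 53 = -23093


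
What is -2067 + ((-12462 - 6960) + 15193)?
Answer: -6296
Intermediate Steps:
-2067 + ((-12462 - 6960) + 15193) = -2067 + (-19422 + 15193) = -2067 - 4229 = -6296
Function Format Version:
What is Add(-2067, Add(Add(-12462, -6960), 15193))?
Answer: -6296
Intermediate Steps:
Add(-2067, Add(Add(-12462, -6960), 15193)) = Add(-2067, Add(-19422, 15193)) = Add(-2067, -4229) = -6296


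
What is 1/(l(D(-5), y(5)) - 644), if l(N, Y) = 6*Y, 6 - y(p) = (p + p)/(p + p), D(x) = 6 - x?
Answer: -1/614 ≈ -0.0016287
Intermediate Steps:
y(p) = 5 (y(p) = 6 - (p + p)/(p + p) = 6 - 2*p/(2*p) = 6 - 2*p*1/(2*p) = 6 - 1*1 = 6 - 1 = 5)
1/(l(D(-5), y(5)) - 644) = 1/(6*5 - 644) = 1/(30 - 644) = 1/(-614) = -1/614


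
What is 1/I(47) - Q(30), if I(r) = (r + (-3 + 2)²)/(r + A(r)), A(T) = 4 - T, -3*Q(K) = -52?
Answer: -69/4 ≈ -17.250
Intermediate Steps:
Q(K) = 52/3 (Q(K) = -⅓*(-52) = 52/3)
I(r) = ¼ + r/4 (I(r) = (r + (-3 + 2)²)/(r + (4 - r)) = (r + (-1)²)/4 = (r + 1)*(¼) = (1 + r)*(¼) = ¼ + r/4)
1/I(47) - Q(30) = 1/(¼ + (¼)*47) - 1*52/3 = 1/(¼ + 47/4) - 52/3 = 1/12 - 52/3 = -69/4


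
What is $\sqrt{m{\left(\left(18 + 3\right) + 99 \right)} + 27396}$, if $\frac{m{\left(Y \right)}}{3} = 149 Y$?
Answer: $6 \sqrt{2251} \approx 284.67$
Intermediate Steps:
$m{\left(Y \right)} = 447 Y$ ($m{\left(Y \right)} = 3 \cdot 149 Y = 447 Y$)
$\sqrt{m{\left(\left(18 + 3\right) + 99 \right)} + 27396} = \sqrt{447 \left(\left(18 + 3\right) + 99\right) + 27396} = \sqrt{447 \left(21 + 99\right) + 27396} = \sqrt{447 \cdot 120 + 27396} = \sqrt{53640 + 27396} = \sqrt{81036} = 6 \sqrt{2251}$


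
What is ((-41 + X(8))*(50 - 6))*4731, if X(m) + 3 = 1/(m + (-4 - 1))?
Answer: -9089828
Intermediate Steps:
X(m) = -3 + 1/(-5 + m) (X(m) = -3 + 1/(m + (-4 - 1)) = -3 + 1/(m - 5) = -3 + 1/(-5 + m))
((-41 + X(8))*(50 - 6))*4731 = ((-41 + (16 - 3*8)/(-5 + 8))*(50 - 6))*4731 = ((-41 + (16 - 24)/3)*44)*4731 = ((-41 + (⅓)*(-8))*44)*4731 = ((-41 - 8/3)*44)*4731 = -131/3*44*4731 = -5764/3*4731 = -9089828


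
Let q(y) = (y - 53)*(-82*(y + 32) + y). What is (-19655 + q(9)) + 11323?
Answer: 139200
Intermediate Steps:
q(y) = (-2624 - 81*y)*(-53 + y) (q(y) = (-53 + y)*(-82*(32 + y) + y) = (-53 + y)*((-2624 - 82*y) + y) = (-53 + y)*(-2624 - 81*y) = (-2624 - 81*y)*(-53 + y))
(-19655 + q(9)) + 11323 = (-19655 + (139072 - 81*9**2 + 1669*9)) + 11323 = (-19655 + (139072 - 81*81 + 15021)) + 11323 = (-19655 + (139072 - 6561 + 15021)) + 11323 = (-19655 + 147532) + 11323 = 127877 + 11323 = 139200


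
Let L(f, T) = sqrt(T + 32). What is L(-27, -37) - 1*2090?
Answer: -2090 + I*sqrt(5) ≈ -2090.0 + 2.2361*I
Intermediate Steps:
L(f, T) = sqrt(32 + T)
L(-27, -37) - 1*2090 = sqrt(32 - 37) - 1*2090 = sqrt(-5) - 2090 = I*sqrt(5) - 2090 = -2090 + I*sqrt(5)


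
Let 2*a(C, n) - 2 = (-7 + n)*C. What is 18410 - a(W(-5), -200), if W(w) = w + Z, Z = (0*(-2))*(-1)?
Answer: 35783/2 ≈ 17892.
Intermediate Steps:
Z = 0 (Z = 0*(-1) = 0)
W(w) = w (W(w) = w + 0 = w)
a(C, n) = 1 + C*(-7 + n)/2 (a(C, n) = 1 + ((-7 + n)*C)/2 = 1 + (C*(-7 + n))/2 = 1 + C*(-7 + n)/2)
18410 - a(W(-5), -200) = 18410 - (1 - 7/2*(-5) + (½)*(-5)*(-200)) = 18410 - (1 + 35/2 + 500) = 18410 - 1*1037/2 = 18410 - 1037/2 = 35783/2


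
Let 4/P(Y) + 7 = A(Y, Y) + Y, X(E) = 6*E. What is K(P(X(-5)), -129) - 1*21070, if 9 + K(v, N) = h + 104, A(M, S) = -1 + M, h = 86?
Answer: -20889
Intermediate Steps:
P(Y) = 4/(-8 + 2*Y) (P(Y) = 4/(-7 + ((-1 + Y) + Y)) = 4/(-7 + (-1 + 2*Y)) = 4/(-8 + 2*Y))
K(v, N) = 181 (K(v, N) = -9 + (86 + 104) = -9 + 190 = 181)
K(P(X(-5)), -129) - 1*21070 = 181 - 1*21070 = 181 - 21070 = -20889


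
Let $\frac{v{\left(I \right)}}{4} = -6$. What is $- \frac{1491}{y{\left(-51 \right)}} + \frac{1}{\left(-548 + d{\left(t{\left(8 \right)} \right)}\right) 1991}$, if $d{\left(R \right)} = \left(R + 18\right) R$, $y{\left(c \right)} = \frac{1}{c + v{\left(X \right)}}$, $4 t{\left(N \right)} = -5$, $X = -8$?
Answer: $\frac{2026724463209}{18124073} \approx 1.1183 \cdot 10^{5}$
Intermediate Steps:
$t{\left(N \right)} = - \frac{5}{4}$ ($t{\left(N \right)} = \frac{1}{4} \left(-5\right) = - \frac{5}{4}$)
$v{\left(I \right)} = -24$ ($v{\left(I \right)} = 4 \left(-6\right) = -24$)
$y{\left(c \right)} = \frac{1}{-24 + c}$ ($y{\left(c \right)} = \frac{1}{c - 24} = \frac{1}{-24 + c}$)
$d{\left(R \right)} = R \left(18 + R\right)$ ($d{\left(R \right)} = \left(18 + R\right) R = R \left(18 + R\right)$)
$- \frac{1491}{y{\left(-51 \right)}} + \frac{1}{\left(-548 + d{\left(t{\left(8 \right)} \right)}\right) 1991} = - \frac{1491}{\frac{1}{-24 - 51}} + \frac{1}{\left(-548 - \frac{5 \left(18 - \frac{5}{4}\right)}{4}\right) 1991} = - \frac{1491}{\frac{1}{-75}} + \frac{1}{-548 - \frac{335}{16}} \cdot \frac{1}{1991} = - \frac{1491}{- \frac{1}{75}} + \frac{1}{-548 - \frac{335}{16}} \cdot \frac{1}{1991} = \left(-1491\right) \left(-75\right) + \frac{1}{- \frac{9103}{16}} \cdot \frac{1}{1991} = 111825 - \frac{16}{18124073} = \frac{2026724463209}{18124073}$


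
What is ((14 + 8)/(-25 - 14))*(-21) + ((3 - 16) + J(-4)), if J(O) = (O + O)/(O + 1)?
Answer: 59/39 ≈ 1.5128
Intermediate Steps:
J(O) = 2*O/(1 + O) (J(O) = (2*O)/(1 + O) = 2*O/(1 + O))
((14 + 8)/(-25 - 14))*(-21) + ((3 - 16) + J(-4)) = ((14 + 8)/(-25 - 14))*(-21) + ((3 - 16) + 2*(-4)/(1 - 4)) = (22/(-39))*(-21) + (-13 + 2*(-4)/(-3)) = (22*(-1/39))*(-21) + (-13 + 2*(-4)*(-⅓)) = -22/39*(-21) + (-13 + 8/3) = 154/13 - 31/3 = 59/39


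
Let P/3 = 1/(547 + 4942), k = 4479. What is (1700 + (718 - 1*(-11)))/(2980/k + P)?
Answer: 59717526099/16370657 ≈ 3647.8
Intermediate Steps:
P = 3/5489 (P = 3/(547 + 4942) = 3/5489 ≈ 0.00054655)
(1700 + (718 - 1*(-11)))/(2980/k + P) = (1700 + (718 - 1*(-11)))/(2980/4479 + 3/5489) = (1700 + (718 + 11))/(2980*(1/4479) + 3/5489) = (1700 + 729)/(2980/4479 + 3/5489) = 2429/(16370657/24585231) = 2429*(24585231/16370657) = 59717526099/16370657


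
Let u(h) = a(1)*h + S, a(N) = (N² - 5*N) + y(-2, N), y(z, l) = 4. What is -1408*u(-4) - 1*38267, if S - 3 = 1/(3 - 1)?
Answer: -43195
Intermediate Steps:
a(N) = 4 + N² - 5*N (a(N) = (N² - 5*N) + 4 = 4 + N² - 5*N)
S = 7/2 (S = 3 + 1/(3 - 1) = 3 + 1/2 = 3 + ½ = 7/2 ≈ 3.5000)
u(h) = 7/2 (u(h) = (4 + 1² - 5*1)*h + 7/2 = (4 + 1 - 5)*h + 7/2 = 0*h + 7/2 = 0 + 7/2 = 7/2)
-1408*u(-4) - 1*38267 = -1408*7/2 - 1*38267 = -4928 - 38267 = -43195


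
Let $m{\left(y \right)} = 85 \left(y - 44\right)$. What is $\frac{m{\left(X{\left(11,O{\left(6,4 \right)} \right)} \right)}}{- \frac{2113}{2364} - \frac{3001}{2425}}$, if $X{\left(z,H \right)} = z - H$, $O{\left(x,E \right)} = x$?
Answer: $\frac{19003900500}{12218389} \approx 1555.4$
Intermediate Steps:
$m{\left(y \right)} = -3740 + 85 y$ ($m{\left(y \right)} = 85 \left(-44 + y\right) = -3740 + 85 y$)
$\frac{m{\left(X{\left(11,O{\left(6,4 \right)} \right)} \right)}}{- \frac{2113}{2364} - \frac{3001}{2425}} = \frac{-3740 + 85 \left(11 - 6\right)}{- \frac{2113}{2364} - \frac{3001}{2425}} = \frac{-3740 + 85 \left(11 - 6\right)}{\left(-2113\right) \frac{1}{2364} - \frac{3001}{2425}} = \frac{-3740 + 85 \cdot 5}{- \frac{2113}{2364} - \frac{3001}{2425}} = \frac{-3740 + 425}{- \frac{12218389}{5732700}} = \left(-3315\right) \left(- \frac{5732700}{12218389}\right) = \frac{19003900500}{12218389}$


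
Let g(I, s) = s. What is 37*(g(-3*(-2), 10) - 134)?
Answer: -4588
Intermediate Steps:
37*(g(-3*(-2), 10) - 134) = 37*(10 - 134) = 37*(-124) = -4588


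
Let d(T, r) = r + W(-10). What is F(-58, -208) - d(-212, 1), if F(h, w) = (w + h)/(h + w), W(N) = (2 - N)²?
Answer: -144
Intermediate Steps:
F(h, w) = 1 (F(h, w) = (h + w)/(h + w) = 1)
d(T, r) = 144 + r (d(T, r) = r + (-2 - 10)² = r + (-12)² = r + 144 = 144 + r)
F(-58, -208) - d(-212, 1) = 1 - (144 + 1) = 1 - 1*145 = 1 - 145 = -144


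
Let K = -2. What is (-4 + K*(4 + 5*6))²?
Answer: 5184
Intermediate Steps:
(-4 + K*(4 + 5*6))² = (-4 - 2*(4 + 5*6))² = (-4 - 2*(4 + 30))² = (-4 - 2*34)² = (-4 - 68)² = (-72)² = 5184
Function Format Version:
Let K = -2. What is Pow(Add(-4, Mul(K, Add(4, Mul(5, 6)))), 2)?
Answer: 5184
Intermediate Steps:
Pow(Add(-4, Mul(K, Add(4, Mul(5, 6)))), 2) = Pow(Add(-4, Mul(-2, Add(4, Mul(5, 6)))), 2) = Pow(Add(-4, Mul(-2, Add(4, 30))), 2) = Pow(Add(-4, Mul(-2, 34)), 2) = Pow(Add(-4, -68), 2) = Pow(-72, 2) = 5184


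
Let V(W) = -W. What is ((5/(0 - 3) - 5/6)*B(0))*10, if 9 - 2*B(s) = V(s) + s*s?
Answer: -225/2 ≈ -112.50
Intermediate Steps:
B(s) = 9/2 + s/2 - s**2/2 (B(s) = 9/2 - (-s + s*s)/2 = 9/2 - (-s + s**2)/2 = 9/2 - (s**2 - s)/2 = 9/2 + (s/2 - s**2/2) = 9/2 + s/2 - s**2/2)
((5/(0 - 3) - 5/6)*B(0))*10 = ((5/(0 - 3) - 5/6)*(9/2 + (1/2)*0 - 1/2*0**2))*10 = ((5/(-3) - 5*1/6)*(9/2 + 0 - 1/2*0))*10 = ((5*(-1/3) - 5/6)*(9/2 + 0 + 0))*10 = ((-5/3 - 5/6)*(9/2))*10 = -5/2*9/2*10 = -45/4*10 = -225/2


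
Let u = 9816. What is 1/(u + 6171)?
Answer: 1/15987 ≈ 6.2551e-5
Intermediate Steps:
1/(u + 6171) = 1/(9816 + 6171) = 1/15987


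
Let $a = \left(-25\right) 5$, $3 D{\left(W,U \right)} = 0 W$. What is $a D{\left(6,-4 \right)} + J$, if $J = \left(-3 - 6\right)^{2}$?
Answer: $81$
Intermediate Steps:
$D{\left(W,U \right)} = 0$ ($D{\left(W,U \right)} = \frac{0 W}{3} = \frac{1}{3} \cdot 0 = 0$)
$a = -125$
$J = 81$ ($J = \left(-9\right)^{2} = 81$)
$a D{\left(6,-4 \right)} + J = \left(-125\right) 0 + 81 = 0 + 81 = 81$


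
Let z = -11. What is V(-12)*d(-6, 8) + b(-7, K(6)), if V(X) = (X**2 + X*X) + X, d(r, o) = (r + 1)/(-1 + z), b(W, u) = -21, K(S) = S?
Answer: 94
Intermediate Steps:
d(r, o) = -1/12 - r/12 (d(r, o) = (r + 1)/(-1 - 11) = (1 + r)/(-12) = (1 + r)*(-1/12) = -1/12 - r/12)
V(X) = X + 2*X**2 (V(X) = (X**2 + X**2) + X = 2*X**2 + X = X + 2*X**2)
V(-12)*d(-6, 8) + b(-7, K(6)) = (-12*(1 + 2*(-12)))*(-1/12 - 1/12*(-6)) - 21 = (-12*(1 - 24))*(-1/12 + 1/2) - 21 = -12*(-23)*(5/12) - 21 = 276*(5/12) - 21 = 115 - 21 = 94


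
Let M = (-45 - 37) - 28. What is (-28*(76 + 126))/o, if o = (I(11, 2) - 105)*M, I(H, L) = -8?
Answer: -2828/6215 ≈ -0.45503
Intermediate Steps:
M = -110 (M = -82 - 28 = -110)
o = 12430 (o = (-8 - 105)*(-110) = -113*(-110) = 12430)
(-28*(76 + 126))/o = -28*(76 + 126)/12430 = -28*202*(1/12430) = -5656*1/12430 = -2828/6215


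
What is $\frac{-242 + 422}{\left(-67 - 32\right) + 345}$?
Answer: $\frac{30}{41} \approx 0.73171$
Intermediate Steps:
$\frac{-242 + 422}{\left(-67 - 32\right) + 345} = \frac{180}{\left(-67 - 32\right) + 345} = \frac{180}{-99 + 345} = \frac{180}{246} = 180 \cdot \frac{1}{246} = \frac{30}{41}$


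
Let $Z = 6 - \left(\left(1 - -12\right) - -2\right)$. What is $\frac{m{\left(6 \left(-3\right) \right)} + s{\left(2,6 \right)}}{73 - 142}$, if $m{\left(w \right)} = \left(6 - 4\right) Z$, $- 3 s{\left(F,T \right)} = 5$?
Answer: $\frac{59}{207} \approx 0.28502$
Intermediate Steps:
$s{\left(F,T \right)} = - \frac{5}{3}$ ($s{\left(F,T \right)} = \left(- \frac{1}{3}\right) 5 = - \frac{5}{3}$)
$Z = -9$ ($Z = 6 - \left(\left(1 + 12\right) + 2\right) = 6 - \left(13 + 2\right) = 6 - 15 = -9$)
$m{\left(w \right)} = -18$ ($m{\left(w \right)} = \left(6 - 4\right) \left(-9\right) = 2 \left(-9\right) = -18$)
$\frac{m{\left(6 \left(-3\right) \right)} + s{\left(2,6 \right)}}{73 - 142} = \frac{-18 - \frac{5}{3}}{73 - 142} = \frac{1}{-69} \left(- \frac{59}{3}\right) = \left(- \frac{1}{69}\right) \left(- \frac{59}{3}\right) = \frac{59}{207}$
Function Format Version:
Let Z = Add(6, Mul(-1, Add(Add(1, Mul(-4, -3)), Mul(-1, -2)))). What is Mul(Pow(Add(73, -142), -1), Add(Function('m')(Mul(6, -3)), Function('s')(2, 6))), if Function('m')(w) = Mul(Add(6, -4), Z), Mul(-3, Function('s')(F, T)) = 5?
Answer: Rational(59, 207) ≈ 0.28502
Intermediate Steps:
Function('s')(F, T) = Rational(-5, 3) (Function('s')(F, T) = Mul(Rational(-1, 3), 5) = Rational(-5, 3))
Z = -9 (Z = Add(6, Mul(-1, Add(Add(1, 12), 2))) = Add(6, Mul(-1, Add(13, 2))) = Add(6, Mul(-1, 15)) = Add(6, -15) = -9)
Function('m')(w) = -18 (Function('m')(w) = Mul(Add(6, -4), -9) = Mul(2, -9) = -18)
Mul(Pow(Add(73, -142), -1), Add(Function('m')(Mul(6, -3)), Function('s')(2, 6))) = Mul(Pow(Add(73, -142), -1), Add(-18, Rational(-5, 3))) = Mul(Pow(-69, -1), Rational(-59, 3)) = Mul(Rational(-1, 69), Rational(-59, 3)) = Rational(59, 207)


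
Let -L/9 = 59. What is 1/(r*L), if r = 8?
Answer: -1/4248 ≈ -0.00023540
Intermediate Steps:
L = -531 (L = -9*59 = -531)
1/(r*L) = 1/(8*(-531)) = 1/(-4248) = -1/4248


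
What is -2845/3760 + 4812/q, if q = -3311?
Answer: -5502583/2489872 ≈ -2.2100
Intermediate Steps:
-2845/3760 + 4812/q = -2845/3760 + 4812/(-3311) = -2845*1/3760 + 4812*(-1/3311) = -569/752 - 4812/3311 = -5502583/2489872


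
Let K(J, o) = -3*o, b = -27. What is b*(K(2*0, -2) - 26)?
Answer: 540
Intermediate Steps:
b*(K(2*0, -2) - 26) = -27*(-3*(-2) - 26) = -27*(6 - 26) = -27*(-20) = 540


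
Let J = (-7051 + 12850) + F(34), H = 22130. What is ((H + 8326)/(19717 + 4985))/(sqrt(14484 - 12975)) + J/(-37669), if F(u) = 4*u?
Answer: -5935/37669 + 1692*sqrt(1509)/2070851 ≈ -0.12582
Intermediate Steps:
J = 5935 (J = (-7051 + 12850) + 4*34 = 5799 + 136 = 5935)
((H + 8326)/(19717 + 4985))/(sqrt(14484 - 12975)) + J/(-37669) = ((22130 + 8326)/(19717 + 4985))/(sqrt(14484 - 12975)) + 5935/(-37669) = (30456/24702)/(sqrt(1509)) + 5935*(-1/37669) = (30456*(1/24702))*(sqrt(1509)/1509) - 5935/37669 = 5076*(sqrt(1509)/1509)/4117 - 5935/37669 = 1692*sqrt(1509)/2070851 - 5935/37669 = -5935/37669 + 1692*sqrt(1509)/2070851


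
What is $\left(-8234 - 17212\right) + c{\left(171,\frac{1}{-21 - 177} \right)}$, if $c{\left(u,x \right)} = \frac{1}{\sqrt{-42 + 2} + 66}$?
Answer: $- \frac{55930275}{2198} - \frac{i \sqrt{10}}{2198} \approx -25446.0 - 0.0014387 i$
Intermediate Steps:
$c{\left(u,x \right)} = \frac{1}{66 + 2 i \sqrt{10}}$ ($c{\left(u,x \right)} = \frac{1}{\sqrt{-40} + 66} = \frac{1}{2 i \sqrt{10} + 66} = \frac{1}{66 + 2 i \sqrt{10}}$)
$\left(-8234 - 17212\right) + c{\left(171,\frac{1}{-21 - 177} \right)} = \left(-8234 - 17212\right) + \left(\frac{33}{2198} - \frac{i \sqrt{10}}{2198}\right) = -25446 + \left(\frac{33}{2198} - \frac{i \sqrt{10}}{2198}\right) = - \frac{55930275}{2198} - \frac{i \sqrt{10}}{2198}$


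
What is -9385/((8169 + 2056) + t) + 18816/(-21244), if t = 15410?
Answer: -34086155/27229497 ≈ -1.2518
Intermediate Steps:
-9385/((8169 + 2056) + t) + 18816/(-21244) = -9385/((8169 + 2056) + 15410) + 18816/(-21244) = -9385/(10225 + 15410) + 18816*(-1/21244) = -9385/25635 - 4704/5311 = -9385*1/25635 - 4704/5311 = -1877/5127 - 4704/5311 = -34086155/27229497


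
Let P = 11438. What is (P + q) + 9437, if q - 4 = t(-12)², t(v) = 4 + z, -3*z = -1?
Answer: 188080/9 ≈ 20898.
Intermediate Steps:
z = ⅓ (z = -⅓*(-1) = ⅓ ≈ 0.33333)
t(v) = 13/3 (t(v) = 4 + ⅓ = 13/3)
q = 205/9 (q = 4 + (13/3)² = 4 + 169/9 = 205/9 ≈ 22.778)
(P + q) + 9437 = (11438 + 205/9) + 9437 = 103147/9 + 9437 = 188080/9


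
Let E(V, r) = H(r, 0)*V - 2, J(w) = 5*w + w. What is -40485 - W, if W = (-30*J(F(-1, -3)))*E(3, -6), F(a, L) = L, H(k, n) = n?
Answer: -39405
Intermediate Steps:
J(w) = 6*w
E(V, r) = -2 (E(V, r) = 0*V - 2 = 0 - 2 = -2)
W = -1080 (W = -180*(-3)*(-2) = -30*(-18)*(-2) = 540*(-2) = -1080)
-40485 - W = -40485 - 1*(-1080) = -40485 + 1080 = -39405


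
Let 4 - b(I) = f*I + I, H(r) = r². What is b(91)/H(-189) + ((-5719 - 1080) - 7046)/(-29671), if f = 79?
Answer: 278671049/1059877791 ≈ 0.26293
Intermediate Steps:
b(I) = 4 - 80*I (b(I) = 4 - (79*I + I) = 4 - 80*I)
b(91)/H(-189) + ((-5719 - 1080) - 7046)/(-29671) = (4 - 80*91)/((-189)²) + ((-5719 - 1080) - 7046)/(-29671) = (4 - 7280)/35721 + (-6799 - 7046)*(-1/29671) = -7276*1/35721 - 13845*(-1/29671) = -7276/35721 + 13845/29671 = 278671049/1059877791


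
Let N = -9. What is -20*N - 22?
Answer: 158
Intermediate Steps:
-20*N - 22 = -20*(-9) - 22 = 180 - 22 = 158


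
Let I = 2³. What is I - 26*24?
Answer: -616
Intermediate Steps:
I = 8
I - 26*24 = 8 - 26*24 = 8 - 624 = -616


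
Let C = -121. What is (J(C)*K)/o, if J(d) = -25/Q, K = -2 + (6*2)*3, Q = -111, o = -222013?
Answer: -850/24643443 ≈ -3.4492e-5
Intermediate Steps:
K = 34 (K = -2 + 12*3 = -2 + 36 = 34)
J(d) = 25/111 (J(d) = -25/(-111) = -25*(-1/111) = 25/111)
(J(C)*K)/o = ((25/111)*34)/(-222013) = (850/111)*(-1/222013) = -850/24643443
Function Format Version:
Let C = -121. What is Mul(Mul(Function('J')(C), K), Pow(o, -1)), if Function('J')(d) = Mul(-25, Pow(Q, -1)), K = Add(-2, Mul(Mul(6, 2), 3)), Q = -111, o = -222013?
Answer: Rational(-850, 24643443) ≈ -3.4492e-5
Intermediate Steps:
K = 34 (K = Add(-2, Mul(12, 3)) = Add(-2, 36) = 34)
Function('J')(d) = Rational(25, 111) (Function('J')(d) = Mul(-25, Pow(-111, -1)) = Mul(-25, Rational(-1, 111)) = Rational(25, 111))
Mul(Mul(Function('J')(C), K), Pow(o, -1)) = Mul(Mul(Rational(25, 111), 34), Pow(-222013, -1)) = Mul(Rational(850, 111), Rational(-1, 222013)) = Rational(-850, 24643443)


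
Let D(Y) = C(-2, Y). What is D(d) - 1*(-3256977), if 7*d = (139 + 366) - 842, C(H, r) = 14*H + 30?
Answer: 3256979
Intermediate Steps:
C(H, r) = 30 + 14*H
d = -337/7 (d = ((139 + 366) - 842)/7 = (505 - 842)/7 = (⅐)*(-337) = -337/7 ≈ -48.143)
D(Y) = 2 (D(Y) = 30 + 14*(-2) = 30 - 28 = 2)
D(d) - 1*(-3256977) = 2 - 1*(-3256977) = 2 + 3256977 = 3256979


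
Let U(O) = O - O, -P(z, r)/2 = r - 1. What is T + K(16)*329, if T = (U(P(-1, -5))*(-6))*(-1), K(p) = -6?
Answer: -1974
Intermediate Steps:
P(z, r) = 2 - 2*r (P(z, r) = -2*(r - 1) = -2*(-1 + r) = 2 - 2*r)
U(O) = 0
T = 0 (T = (0*(-6))*(-1) = 0*(-1) = 0)
T + K(16)*329 = 0 - 6*329 = 0 - 1974 = -1974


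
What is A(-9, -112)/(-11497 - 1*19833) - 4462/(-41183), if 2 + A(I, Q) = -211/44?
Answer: 474097689/4367045320 ≈ 0.10856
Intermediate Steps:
A(I, Q) = -299/44 (A(I, Q) = -2 - 211/44 = -299/44)
A(-9, -112)/(-11497 - 1*19833) - 4462/(-41183) = -299/(44*(-11497 - 1*19833)) - 4462/(-41183) = -299/(44*(-11497 - 19833)) - 4462*(-1/41183) = -299/44/(-31330) + 4462/41183 = -299/44*(-1/31330) + 4462/41183 = 23/106040 + 4462/41183 = 474097689/4367045320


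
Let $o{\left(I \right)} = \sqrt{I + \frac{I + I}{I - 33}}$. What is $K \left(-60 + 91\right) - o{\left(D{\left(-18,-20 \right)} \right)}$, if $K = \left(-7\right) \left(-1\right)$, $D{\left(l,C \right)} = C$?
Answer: $217 - \frac{2 i \sqrt{13515}}{53} \approx 217.0 - 4.3869 i$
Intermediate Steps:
$K = 7$
$o{\left(I \right)} = \sqrt{I + \frac{2 I}{-33 + I}}$
$K \left(-60 + 91\right) - o{\left(D{\left(-18,-20 \right)} \right)} = 7 \left(-60 + 91\right) - \sqrt{- \frac{20 \left(-31 - 20\right)}{-33 - 20}} = 7 \cdot 31 - \sqrt{\left(-20\right) \frac{1}{-53} \left(-51\right)} = 217 - \sqrt{\left(-20\right) \left(- \frac{1}{53}\right) \left(-51\right)} = 217 - \sqrt{- \frac{1020}{53}} = 217 - \frac{2 i \sqrt{13515}}{53}$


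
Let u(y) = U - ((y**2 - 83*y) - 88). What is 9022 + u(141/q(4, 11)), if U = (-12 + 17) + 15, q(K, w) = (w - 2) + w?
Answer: 3866179/400 ≈ 9665.5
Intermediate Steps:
q(K, w) = -2 + 2*w (q(K, w) = (-2 + w) + w = -2 + 2*w)
U = 20 (U = 5 + 15 = 20)
u(y) = 108 - y**2 + 83*y (u(y) = 20 - ((y**2 - 83*y) - 88) = 20 - (-88 + y**2 - 83*y) = 20 + (88 - y**2 + 83*y) = 108 - y**2 + 83*y)
9022 + u(141/q(4, 11)) = 9022 + (108 - (141/(-2 + 2*11))**2 + 83*(141/(-2 + 2*11))) = 9022 + (108 - (141/(-2 + 22))**2 + 83*(141/(-2 + 22))) = 9022 + (108 - (141/20)**2 + 83*(141/20)) = 9022 + (108 - 1*19881/400 + 11703/20) = 9022 + (108 - 19881/400 + 11703/20) = 9022 + 257379/400 = 3866179/400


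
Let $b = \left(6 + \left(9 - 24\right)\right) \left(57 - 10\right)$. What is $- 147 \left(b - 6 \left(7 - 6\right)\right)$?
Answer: $63063$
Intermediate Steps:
$b = -423$ ($b = \left(6 + \left(9 - 24\right)\right) 47 = \left(6 - 15\right) 47 = \left(-9\right) 47 = -423$)
$- 147 \left(b - 6 \left(7 - 6\right)\right) = - 147 \left(-423 - 6 \left(7 - 6\right)\right) = - 147 \left(-423 - 6\right) = \left(-147\right) \left(-429\right) = 63063$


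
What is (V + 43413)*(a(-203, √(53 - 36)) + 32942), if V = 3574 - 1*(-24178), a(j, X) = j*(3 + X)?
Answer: 2300977945 - 14446495*√17 ≈ 2.2414e+9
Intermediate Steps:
V = 27752 (V = 3574 + 24178 = 27752)
(V + 43413)*(a(-203, √(53 - 36)) + 32942) = (27752 + 43413)*(-203*(3 + √(53 - 36)) + 32942) = 71165*(-203*(3 + √17) + 32942) = 71165*((-609 - 203*√17) + 32942) = 71165*(32333 - 203*√17) = 2300977945 - 14446495*√17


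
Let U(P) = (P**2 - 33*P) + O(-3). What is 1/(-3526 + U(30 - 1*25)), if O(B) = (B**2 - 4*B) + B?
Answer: -1/3648 ≈ -0.00027412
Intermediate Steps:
O(B) = B**2 - 3*B
U(P) = 18 + P**2 - 33*P (U(P) = (P**2 - 33*P) - 3*(-3 - 3) = (P**2 - 33*P) - 3*(-6) = (P**2 - 33*P) + 18 = 18 + P**2 - 33*P)
1/(-3526 + U(30 - 1*25)) = 1/(-3526 + (18 + (30 - 1*25)**2 - 33*(30 - 1*25))) = 1/(-3526 + (18 + (30 - 25)**2 - 33*(30 - 25))) = 1/(-3526 + (18 + 5**2 - 33*5)) = 1/(-3526 + (18 + 25 - 165)) = 1/(-3526 - 122) = 1/(-3648) = -1/3648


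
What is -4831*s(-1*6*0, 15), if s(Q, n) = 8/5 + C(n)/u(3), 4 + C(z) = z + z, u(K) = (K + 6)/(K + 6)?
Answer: -666678/5 ≈ -1.3334e+5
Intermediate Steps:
u(K) = 1 (u(K) = (6 + K)/(6 + K) = 1)
C(z) = -4 + 2*z (C(z) = -4 + (z + z) = -4 + 2*z)
s(Q, n) = -12/5 + 2*n (s(Q, n) = 8/5 + (-4 + 2*n)/1 = 8*(⅕) + (-4 + 2*n)*1 = 8/5 + (-4 + 2*n) = -12/5 + 2*n)
-4831*s(-1*6*0, 15) = -4831*(-12/5 + 2*15) = -4831*(-12/5 + 30) = -4831*138/5 = -666678/5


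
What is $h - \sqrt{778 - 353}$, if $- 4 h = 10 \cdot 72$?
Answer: $-180 - 5 \sqrt{17} \approx -200.62$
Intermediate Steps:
$h = -180$ ($h = - \frac{10 \cdot 72}{4} = \left(- \frac{1}{4}\right) 720 = -180$)
$h - \sqrt{778 - 353} = -180 - \sqrt{778 - 353} = -180 - \sqrt{425} = -180 - 5 \sqrt{17}$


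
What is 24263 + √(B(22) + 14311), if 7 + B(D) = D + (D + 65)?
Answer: 24263 + √14413 ≈ 24383.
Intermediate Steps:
B(D) = 58 + 2*D (B(D) = -7 + (D + (D + 65)) = -7 + (D + (65 + D)) = -7 + (65 + 2*D) = 58 + 2*D)
24263 + √(B(22) + 14311) = 24263 + √((58 + 2*22) + 14311) = 24263 + √((58 + 44) + 14311) = 24263 + √(102 + 14311) = 24263 + √14413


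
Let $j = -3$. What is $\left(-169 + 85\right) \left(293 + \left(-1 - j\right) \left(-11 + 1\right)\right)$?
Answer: $-22932$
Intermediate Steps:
$\left(-169 + 85\right) \left(293 + \left(-1 - j\right) \left(-11 + 1\right)\right) = \left(-169 + 85\right) \left(293 + \left(-1 - -3\right) \left(-11 + 1\right)\right) = - 84 \left(293 + \left(-1 + 3\right) \left(-10\right)\right) = - 84 \left(293 + 2 \left(-10\right)\right) = - 84 \left(293 - 20\right) = \left(-84\right) 273 = -22932$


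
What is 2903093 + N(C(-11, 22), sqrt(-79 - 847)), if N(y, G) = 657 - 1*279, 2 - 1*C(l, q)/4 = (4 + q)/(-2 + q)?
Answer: 2903471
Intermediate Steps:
C(l, q) = 8 - 4*(4 + q)/(-2 + q)
N(y, G) = 378 (N(y, G) = 657 - 279 = 378)
2903093 + N(C(-11, 22), sqrt(-79 - 847)) = 2903093 + 378 = 2903471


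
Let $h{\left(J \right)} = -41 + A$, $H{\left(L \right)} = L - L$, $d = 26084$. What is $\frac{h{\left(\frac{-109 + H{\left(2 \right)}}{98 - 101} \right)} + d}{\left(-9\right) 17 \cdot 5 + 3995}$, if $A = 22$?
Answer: $\frac{5213}{646} \approx 8.0697$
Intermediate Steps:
$H{\left(L \right)} = 0$
$h{\left(J \right)} = -19$ ($h{\left(J \right)} = -41 + 22 = -19$)
$\frac{h{\left(\frac{-109 + H{\left(2 \right)}}{98 - 101} \right)} + d}{\left(-9\right) 17 \cdot 5 + 3995} = \frac{-19 + 26084}{\left(-9\right) 17 \cdot 5 + 3995} = \frac{26065}{\left(-153\right) 5 + 3995} = \frac{26065}{-765 + 3995} = \frac{26065}{3230} = 26065 \cdot \frac{1}{3230} = \frac{5213}{646}$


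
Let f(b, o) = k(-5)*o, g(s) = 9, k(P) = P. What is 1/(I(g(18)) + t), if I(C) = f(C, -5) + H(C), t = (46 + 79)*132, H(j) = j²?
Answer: 1/16606 ≈ 6.0219e-5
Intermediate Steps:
f(b, o) = -5*o
t = 16500 (t = 125*132 = 16500)
I(C) = 25 + C² (I(C) = -5*(-5) + C² = 25 + C²)
1/(I(g(18)) + t) = 1/((25 + 9²) + 16500) = 1/((25 + 81) + 16500) = 1/(106 + 16500) = 1/16606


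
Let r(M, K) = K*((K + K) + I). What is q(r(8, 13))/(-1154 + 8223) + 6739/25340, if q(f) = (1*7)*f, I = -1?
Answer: 105286491/179128460 ≈ 0.58777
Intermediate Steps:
r(M, K) = K*(-1 + 2*K) (r(M, K) = K*((K + K) - 1) = K*(2*K - 1) = K*(-1 + 2*K))
q(f) = 7*f
q(r(8, 13))/(-1154 + 8223) + 6739/25340 = (7*(13*(-1 + 2*13)))/(-1154 + 8223) + 6739/25340 = (7*(13*(-1 + 26)))/7069 + 6739*(1/25340) = (7*(13*25))*(1/7069) + 6739/25340 = (7*325)*(1/7069) + 6739/25340 = 2275*(1/7069) + 6739/25340 = 2275/7069 + 6739/25340 = 105286491/179128460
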